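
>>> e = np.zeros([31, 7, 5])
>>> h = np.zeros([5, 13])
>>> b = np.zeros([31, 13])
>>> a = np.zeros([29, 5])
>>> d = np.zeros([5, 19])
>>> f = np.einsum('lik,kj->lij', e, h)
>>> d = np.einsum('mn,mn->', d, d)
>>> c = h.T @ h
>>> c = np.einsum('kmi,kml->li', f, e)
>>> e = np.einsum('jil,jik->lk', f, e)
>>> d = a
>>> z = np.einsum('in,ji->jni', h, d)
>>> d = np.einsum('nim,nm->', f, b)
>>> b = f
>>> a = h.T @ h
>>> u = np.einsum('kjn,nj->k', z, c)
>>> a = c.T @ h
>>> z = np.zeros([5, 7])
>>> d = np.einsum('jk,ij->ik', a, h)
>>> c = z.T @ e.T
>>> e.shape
(13, 5)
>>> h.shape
(5, 13)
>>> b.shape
(31, 7, 13)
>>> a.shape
(13, 13)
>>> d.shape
(5, 13)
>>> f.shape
(31, 7, 13)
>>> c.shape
(7, 13)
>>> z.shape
(5, 7)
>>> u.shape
(29,)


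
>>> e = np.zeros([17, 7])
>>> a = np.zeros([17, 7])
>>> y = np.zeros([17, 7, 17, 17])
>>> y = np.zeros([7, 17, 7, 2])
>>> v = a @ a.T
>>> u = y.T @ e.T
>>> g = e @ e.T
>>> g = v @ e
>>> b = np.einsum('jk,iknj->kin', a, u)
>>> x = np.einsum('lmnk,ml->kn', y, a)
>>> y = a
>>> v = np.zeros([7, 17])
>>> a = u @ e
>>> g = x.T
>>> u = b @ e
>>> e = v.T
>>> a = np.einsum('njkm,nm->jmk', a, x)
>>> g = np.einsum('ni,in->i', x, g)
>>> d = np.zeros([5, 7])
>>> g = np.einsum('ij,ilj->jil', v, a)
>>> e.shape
(17, 7)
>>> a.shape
(7, 7, 17)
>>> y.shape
(17, 7)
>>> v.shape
(7, 17)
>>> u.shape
(7, 2, 7)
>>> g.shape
(17, 7, 7)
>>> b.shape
(7, 2, 17)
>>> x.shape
(2, 7)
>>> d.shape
(5, 7)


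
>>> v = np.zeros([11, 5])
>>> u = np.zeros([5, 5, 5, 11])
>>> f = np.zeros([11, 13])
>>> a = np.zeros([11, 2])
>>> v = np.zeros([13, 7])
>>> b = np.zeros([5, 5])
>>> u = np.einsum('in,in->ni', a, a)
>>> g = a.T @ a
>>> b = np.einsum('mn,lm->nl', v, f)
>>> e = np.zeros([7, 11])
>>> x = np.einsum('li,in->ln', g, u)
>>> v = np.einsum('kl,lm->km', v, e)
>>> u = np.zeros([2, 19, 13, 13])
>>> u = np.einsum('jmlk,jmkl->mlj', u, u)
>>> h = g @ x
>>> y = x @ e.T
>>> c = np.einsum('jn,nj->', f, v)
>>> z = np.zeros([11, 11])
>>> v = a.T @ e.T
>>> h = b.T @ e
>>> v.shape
(2, 7)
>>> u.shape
(19, 13, 2)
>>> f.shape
(11, 13)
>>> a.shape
(11, 2)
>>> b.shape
(7, 11)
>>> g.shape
(2, 2)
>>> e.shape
(7, 11)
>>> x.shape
(2, 11)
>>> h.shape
(11, 11)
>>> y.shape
(2, 7)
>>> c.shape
()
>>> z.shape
(11, 11)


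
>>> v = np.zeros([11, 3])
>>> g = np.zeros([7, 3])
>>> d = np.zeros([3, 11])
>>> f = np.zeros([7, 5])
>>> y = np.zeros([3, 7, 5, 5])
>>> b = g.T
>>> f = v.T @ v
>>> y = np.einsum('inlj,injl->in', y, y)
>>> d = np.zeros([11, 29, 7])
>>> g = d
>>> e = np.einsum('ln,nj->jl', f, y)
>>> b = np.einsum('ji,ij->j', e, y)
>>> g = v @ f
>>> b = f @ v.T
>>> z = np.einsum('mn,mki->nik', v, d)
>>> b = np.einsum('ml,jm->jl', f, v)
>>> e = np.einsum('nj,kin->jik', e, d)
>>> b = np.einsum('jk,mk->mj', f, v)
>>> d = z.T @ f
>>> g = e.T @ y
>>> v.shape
(11, 3)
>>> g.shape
(11, 29, 7)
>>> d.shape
(29, 7, 3)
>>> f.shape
(3, 3)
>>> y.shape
(3, 7)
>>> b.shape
(11, 3)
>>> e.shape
(3, 29, 11)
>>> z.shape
(3, 7, 29)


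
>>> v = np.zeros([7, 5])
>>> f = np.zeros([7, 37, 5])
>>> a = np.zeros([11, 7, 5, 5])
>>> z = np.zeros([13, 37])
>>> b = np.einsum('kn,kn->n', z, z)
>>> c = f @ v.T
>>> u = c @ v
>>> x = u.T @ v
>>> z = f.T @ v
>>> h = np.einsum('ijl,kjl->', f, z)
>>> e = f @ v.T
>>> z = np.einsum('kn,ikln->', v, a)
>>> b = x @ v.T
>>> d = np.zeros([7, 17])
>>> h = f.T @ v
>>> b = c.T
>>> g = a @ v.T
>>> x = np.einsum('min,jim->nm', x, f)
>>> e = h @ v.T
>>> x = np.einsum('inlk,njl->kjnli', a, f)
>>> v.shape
(7, 5)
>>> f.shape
(7, 37, 5)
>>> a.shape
(11, 7, 5, 5)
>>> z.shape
()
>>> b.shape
(7, 37, 7)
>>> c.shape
(7, 37, 7)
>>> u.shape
(7, 37, 5)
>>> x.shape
(5, 37, 7, 5, 11)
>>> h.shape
(5, 37, 5)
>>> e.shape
(5, 37, 7)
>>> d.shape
(7, 17)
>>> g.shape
(11, 7, 5, 7)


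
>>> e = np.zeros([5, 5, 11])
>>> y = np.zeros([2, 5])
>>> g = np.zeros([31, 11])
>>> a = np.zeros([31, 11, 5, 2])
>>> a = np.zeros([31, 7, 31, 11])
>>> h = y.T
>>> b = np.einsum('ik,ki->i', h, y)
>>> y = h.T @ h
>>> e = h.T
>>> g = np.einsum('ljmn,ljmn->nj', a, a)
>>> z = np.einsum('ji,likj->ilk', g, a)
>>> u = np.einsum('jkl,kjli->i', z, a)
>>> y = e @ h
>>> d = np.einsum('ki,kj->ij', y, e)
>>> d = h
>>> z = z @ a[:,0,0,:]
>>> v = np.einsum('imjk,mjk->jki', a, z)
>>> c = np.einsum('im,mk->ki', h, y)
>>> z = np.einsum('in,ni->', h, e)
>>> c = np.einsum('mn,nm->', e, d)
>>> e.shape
(2, 5)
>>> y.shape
(2, 2)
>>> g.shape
(11, 7)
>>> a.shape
(31, 7, 31, 11)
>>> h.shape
(5, 2)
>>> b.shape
(5,)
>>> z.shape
()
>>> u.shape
(11,)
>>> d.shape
(5, 2)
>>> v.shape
(31, 11, 31)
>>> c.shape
()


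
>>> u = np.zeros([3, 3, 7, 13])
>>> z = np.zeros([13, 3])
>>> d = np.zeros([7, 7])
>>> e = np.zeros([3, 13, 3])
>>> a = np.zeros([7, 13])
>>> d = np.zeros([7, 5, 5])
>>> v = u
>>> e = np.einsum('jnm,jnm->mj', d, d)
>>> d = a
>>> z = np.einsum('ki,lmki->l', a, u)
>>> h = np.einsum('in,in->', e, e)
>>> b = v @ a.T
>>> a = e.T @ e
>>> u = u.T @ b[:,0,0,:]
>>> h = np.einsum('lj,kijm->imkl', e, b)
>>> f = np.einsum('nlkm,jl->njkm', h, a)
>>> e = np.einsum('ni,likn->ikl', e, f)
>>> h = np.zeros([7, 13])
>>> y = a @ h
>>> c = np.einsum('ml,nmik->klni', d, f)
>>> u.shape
(13, 7, 3, 7)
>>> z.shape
(3,)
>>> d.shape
(7, 13)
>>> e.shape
(7, 3, 3)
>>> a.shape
(7, 7)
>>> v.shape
(3, 3, 7, 13)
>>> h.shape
(7, 13)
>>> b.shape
(3, 3, 7, 7)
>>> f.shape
(3, 7, 3, 5)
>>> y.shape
(7, 13)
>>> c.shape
(5, 13, 3, 3)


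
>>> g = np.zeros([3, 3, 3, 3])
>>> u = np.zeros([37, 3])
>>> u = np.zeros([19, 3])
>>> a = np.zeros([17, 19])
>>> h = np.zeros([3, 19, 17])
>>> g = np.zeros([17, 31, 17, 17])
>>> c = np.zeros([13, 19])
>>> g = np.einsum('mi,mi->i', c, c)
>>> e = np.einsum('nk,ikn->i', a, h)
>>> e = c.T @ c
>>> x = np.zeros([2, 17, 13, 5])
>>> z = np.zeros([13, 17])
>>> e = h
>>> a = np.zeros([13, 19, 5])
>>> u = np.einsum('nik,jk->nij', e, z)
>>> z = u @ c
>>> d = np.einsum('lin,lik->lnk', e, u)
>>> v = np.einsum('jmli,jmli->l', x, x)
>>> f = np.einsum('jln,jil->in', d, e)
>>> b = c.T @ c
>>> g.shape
(19,)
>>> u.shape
(3, 19, 13)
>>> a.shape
(13, 19, 5)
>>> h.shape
(3, 19, 17)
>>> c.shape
(13, 19)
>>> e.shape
(3, 19, 17)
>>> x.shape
(2, 17, 13, 5)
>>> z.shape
(3, 19, 19)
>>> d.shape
(3, 17, 13)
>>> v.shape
(13,)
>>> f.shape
(19, 13)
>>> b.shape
(19, 19)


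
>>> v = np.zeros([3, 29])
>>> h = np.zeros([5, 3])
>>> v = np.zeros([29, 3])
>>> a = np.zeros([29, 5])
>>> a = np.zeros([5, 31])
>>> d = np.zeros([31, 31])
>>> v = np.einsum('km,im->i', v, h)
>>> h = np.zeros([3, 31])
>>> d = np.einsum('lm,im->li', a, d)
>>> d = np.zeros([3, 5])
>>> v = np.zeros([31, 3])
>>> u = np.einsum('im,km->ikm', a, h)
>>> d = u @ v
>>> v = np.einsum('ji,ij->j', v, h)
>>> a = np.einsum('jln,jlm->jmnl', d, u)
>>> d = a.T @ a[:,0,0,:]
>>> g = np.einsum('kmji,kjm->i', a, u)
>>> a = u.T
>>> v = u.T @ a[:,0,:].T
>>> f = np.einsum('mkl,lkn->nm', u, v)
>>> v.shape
(31, 3, 31)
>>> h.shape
(3, 31)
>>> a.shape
(31, 3, 5)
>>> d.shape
(3, 3, 31, 3)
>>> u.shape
(5, 3, 31)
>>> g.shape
(3,)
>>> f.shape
(31, 5)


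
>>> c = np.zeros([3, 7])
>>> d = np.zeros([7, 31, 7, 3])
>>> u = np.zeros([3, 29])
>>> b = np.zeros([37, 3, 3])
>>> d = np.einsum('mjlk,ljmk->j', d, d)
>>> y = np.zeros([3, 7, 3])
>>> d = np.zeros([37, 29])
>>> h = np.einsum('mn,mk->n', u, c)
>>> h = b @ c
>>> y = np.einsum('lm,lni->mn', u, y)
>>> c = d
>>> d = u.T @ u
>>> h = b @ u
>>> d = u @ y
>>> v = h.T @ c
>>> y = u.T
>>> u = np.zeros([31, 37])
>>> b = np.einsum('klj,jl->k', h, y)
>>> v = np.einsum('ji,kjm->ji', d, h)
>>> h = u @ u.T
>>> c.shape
(37, 29)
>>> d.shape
(3, 7)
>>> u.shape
(31, 37)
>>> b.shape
(37,)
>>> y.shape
(29, 3)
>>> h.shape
(31, 31)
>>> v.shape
(3, 7)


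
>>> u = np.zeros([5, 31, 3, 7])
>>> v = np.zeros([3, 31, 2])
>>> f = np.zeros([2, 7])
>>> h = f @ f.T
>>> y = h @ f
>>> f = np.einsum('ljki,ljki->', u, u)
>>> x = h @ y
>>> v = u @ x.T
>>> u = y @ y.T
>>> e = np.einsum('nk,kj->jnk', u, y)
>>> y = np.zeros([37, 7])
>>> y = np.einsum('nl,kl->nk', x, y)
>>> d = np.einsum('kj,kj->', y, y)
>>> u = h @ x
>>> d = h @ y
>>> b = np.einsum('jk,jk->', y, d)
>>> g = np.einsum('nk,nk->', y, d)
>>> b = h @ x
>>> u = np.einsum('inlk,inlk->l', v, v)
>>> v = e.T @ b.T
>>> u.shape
(3,)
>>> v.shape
(2, 2, 2)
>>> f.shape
()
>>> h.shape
(2, 2)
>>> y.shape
(2, 37)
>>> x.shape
(2, 7)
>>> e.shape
(7, 2, 2)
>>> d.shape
(2, 37)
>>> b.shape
(2, 7)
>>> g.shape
()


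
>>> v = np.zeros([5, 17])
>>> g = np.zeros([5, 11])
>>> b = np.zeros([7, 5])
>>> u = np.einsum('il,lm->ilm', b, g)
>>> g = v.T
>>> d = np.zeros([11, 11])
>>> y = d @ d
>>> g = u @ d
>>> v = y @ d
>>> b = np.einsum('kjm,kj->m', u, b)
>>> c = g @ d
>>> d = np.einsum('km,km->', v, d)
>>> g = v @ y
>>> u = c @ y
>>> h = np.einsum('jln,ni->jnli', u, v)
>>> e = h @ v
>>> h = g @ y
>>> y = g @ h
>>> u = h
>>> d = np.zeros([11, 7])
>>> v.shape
(11, 11)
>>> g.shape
(11, 11)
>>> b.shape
(11,)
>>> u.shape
(11, 11)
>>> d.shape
(11, 7)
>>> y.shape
(11, 11)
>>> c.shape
(7, 5, 11)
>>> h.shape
(11, 11)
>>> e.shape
(7, 11, 5, 11)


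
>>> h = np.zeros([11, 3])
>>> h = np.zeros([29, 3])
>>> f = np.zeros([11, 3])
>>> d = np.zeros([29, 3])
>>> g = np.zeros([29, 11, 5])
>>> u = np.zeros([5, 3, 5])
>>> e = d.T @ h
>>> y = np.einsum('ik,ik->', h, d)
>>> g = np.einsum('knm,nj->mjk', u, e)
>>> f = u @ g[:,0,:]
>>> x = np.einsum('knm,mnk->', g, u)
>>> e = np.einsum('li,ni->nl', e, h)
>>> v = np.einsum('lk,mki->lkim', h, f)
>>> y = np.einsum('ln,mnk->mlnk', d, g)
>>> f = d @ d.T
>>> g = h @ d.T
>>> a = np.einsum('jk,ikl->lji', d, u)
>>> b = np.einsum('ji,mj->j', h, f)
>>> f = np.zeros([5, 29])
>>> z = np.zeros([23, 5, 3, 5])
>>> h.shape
(29, 3)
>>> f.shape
(5, 29)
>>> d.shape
(29, 3)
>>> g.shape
(29, 29)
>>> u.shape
(5, 3, 5)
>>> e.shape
(29, 3)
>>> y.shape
(5, 29, 3, 5)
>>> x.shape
()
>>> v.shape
(29, 3, 5, 5)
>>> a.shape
(5, 29, 5)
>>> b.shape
(29,)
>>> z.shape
(23, 5, 3, 5)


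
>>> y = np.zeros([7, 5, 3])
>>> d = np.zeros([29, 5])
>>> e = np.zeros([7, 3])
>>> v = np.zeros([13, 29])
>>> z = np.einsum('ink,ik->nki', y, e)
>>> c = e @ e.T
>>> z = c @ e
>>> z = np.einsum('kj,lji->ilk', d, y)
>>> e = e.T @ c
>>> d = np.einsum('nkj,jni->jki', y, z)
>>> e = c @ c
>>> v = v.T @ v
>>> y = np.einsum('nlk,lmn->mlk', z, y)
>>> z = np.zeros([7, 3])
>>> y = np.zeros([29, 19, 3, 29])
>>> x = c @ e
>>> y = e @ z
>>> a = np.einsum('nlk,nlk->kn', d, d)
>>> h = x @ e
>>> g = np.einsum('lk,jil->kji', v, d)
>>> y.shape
(7, 3)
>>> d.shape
(3, 5, 29)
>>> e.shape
(7, 7)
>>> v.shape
(29, 29)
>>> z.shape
(7, 3)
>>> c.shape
(7, 7)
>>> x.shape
(7, 7)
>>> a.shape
(29, 3)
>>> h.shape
(7, 7)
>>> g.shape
(29, 3, 5)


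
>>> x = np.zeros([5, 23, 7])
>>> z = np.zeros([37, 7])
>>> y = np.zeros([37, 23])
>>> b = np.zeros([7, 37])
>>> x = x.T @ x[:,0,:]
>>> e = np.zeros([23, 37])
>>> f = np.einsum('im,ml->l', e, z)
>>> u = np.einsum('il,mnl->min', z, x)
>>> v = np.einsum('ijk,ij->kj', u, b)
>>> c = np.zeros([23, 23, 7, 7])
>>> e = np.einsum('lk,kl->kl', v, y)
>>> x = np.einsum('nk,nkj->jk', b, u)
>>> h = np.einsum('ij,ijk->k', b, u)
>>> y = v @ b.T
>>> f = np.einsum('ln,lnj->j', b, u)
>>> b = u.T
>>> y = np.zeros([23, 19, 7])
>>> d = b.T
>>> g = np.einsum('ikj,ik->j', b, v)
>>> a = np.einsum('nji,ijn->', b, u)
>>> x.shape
(23, 37)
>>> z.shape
(37, 7)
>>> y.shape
(23, 19, 7)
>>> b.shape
(23, 37, 7)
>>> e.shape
(37, 23)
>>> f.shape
(23,)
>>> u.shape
(7, 37, 23)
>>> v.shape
(23, 37)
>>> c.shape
(23, 23, 7, 7)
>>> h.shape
(23,)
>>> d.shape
(7, 37, 23)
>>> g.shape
(7,)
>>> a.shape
()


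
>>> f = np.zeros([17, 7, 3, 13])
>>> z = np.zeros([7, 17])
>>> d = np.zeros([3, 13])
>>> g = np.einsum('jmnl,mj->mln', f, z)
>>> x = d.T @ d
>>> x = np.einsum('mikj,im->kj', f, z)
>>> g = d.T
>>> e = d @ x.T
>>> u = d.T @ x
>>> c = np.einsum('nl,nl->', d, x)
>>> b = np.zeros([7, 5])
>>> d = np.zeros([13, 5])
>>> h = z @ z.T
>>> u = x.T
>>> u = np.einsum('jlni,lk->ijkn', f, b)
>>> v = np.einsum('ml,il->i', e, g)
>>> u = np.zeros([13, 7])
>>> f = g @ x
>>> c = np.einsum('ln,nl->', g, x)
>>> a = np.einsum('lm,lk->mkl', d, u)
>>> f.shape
(13, 13)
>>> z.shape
(7, 17)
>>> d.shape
(13, 5)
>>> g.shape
(13, 3)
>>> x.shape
(3, 13)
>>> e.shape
(3, 3)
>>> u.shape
(13, 7)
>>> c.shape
()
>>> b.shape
(7, 5)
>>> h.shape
(7, 7)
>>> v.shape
(13,)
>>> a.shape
(5, 7, 13)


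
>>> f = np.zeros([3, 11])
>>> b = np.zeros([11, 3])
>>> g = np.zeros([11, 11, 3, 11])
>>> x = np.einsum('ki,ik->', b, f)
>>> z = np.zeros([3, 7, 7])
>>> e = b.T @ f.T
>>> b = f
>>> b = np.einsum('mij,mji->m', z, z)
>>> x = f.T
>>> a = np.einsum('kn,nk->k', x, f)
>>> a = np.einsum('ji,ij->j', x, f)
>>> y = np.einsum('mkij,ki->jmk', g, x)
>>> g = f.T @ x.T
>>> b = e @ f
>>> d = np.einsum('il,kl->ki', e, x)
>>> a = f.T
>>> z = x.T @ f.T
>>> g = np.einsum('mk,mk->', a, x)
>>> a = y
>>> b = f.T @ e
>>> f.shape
(3, 11)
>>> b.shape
(11, 3)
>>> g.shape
()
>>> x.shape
(11, 3)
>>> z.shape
(3, 3)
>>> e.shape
(3, 3)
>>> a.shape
(11, 11, 11)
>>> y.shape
(11, 11, 11)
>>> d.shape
(11, 3)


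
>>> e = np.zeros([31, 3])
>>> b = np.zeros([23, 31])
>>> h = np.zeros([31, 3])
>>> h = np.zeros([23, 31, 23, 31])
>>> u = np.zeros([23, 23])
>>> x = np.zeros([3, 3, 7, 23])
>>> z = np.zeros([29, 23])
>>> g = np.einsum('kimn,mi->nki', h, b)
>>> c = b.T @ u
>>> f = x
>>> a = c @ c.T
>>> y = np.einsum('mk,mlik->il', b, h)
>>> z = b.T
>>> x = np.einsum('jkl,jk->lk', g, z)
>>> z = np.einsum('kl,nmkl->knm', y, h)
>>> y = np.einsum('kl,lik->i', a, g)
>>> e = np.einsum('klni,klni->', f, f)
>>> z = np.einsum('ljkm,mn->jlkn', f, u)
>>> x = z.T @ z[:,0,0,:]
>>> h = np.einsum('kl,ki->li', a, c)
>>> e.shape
()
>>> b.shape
(23, 31)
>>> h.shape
(31, 23)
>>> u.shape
(23, 23)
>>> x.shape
(23, 7, 3, 23)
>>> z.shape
(3, 3, 7, 23)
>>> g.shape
(31, 23, 31)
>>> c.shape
(31, 23)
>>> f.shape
(3, 3, 7, 23)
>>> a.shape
(31, 31)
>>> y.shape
(23,)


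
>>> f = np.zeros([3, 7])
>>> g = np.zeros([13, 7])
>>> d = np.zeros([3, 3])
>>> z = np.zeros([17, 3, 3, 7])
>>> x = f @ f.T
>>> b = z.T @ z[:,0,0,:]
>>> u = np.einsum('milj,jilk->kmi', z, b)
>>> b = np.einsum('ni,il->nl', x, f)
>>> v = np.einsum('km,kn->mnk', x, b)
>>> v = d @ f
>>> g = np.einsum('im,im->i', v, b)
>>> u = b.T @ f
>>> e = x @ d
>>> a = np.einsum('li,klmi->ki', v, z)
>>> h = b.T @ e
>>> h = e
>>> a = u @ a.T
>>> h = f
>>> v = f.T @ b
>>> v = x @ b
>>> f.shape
(3, 7)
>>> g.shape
(3,)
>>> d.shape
(3, 3)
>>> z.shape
(17, 3, 3, 7)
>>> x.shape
(3, 3)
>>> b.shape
(3, 7)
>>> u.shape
(7, 7)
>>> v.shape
(3, 7)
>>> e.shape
(3, 3)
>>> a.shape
(7, 17)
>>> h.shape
(3, 7)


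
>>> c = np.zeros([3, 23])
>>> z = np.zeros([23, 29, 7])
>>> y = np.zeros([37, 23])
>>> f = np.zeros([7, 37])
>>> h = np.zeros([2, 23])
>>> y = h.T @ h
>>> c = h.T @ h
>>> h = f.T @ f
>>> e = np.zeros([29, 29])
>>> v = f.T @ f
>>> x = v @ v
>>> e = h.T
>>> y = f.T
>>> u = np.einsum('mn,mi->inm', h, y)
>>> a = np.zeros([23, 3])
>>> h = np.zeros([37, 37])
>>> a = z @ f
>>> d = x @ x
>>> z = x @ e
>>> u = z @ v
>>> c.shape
(23, 23)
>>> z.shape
(37, 37)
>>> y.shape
(37, 7)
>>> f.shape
(7, 37)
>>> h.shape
(37, 37)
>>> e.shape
(37, 37)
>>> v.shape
(37, 37)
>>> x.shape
(37, 37)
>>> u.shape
(37, 37)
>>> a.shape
(23, 29, 37)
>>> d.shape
(37, 37)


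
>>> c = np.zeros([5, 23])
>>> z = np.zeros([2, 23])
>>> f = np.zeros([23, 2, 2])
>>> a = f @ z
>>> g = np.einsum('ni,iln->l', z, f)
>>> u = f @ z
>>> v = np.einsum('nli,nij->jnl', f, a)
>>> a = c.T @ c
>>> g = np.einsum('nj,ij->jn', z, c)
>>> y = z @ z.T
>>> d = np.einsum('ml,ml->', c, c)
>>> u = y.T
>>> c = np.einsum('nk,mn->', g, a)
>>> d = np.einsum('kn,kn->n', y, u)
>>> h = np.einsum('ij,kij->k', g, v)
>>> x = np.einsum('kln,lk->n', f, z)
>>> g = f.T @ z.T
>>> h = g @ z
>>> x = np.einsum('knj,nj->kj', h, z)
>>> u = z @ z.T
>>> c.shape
()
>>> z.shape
(2, 23)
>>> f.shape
(23, 2, 2)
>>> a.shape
(23, 23)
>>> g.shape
(2, 2, 2)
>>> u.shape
(2, 2)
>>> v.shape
(23, 23, 2)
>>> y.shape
(2, 2)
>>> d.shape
(2,)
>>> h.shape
(2, 2, 23)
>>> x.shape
(2, 23)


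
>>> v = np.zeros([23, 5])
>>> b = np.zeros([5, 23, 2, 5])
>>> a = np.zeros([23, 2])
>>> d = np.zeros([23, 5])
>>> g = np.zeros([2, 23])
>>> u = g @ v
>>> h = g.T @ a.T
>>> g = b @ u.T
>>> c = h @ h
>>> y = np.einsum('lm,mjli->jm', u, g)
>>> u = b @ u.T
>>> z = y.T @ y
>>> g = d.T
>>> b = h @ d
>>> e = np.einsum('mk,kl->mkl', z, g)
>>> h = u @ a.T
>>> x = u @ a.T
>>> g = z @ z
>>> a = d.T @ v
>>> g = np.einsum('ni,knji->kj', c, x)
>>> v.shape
(23, 5)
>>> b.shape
(23, 5)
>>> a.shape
(5, 5)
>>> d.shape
(23, 5)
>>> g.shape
(5, 2)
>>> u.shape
(5, 23, 2, 2)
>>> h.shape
(5, 23, 2, 23)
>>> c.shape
(23, 23)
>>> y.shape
(23, 5)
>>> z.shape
(5, 5)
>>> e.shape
(5, 5, 23)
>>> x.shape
(5, 23, 2, 23)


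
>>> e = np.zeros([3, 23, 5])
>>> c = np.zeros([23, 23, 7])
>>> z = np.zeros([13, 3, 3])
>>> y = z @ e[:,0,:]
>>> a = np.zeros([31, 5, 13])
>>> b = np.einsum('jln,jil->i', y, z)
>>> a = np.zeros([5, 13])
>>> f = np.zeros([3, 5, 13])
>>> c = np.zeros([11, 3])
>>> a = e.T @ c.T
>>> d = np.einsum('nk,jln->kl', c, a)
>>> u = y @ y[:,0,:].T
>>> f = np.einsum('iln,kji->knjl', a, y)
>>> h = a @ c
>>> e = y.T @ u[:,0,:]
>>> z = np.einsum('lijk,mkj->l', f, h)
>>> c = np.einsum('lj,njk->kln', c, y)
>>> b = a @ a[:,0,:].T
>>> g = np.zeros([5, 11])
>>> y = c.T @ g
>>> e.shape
(5, 3, 13)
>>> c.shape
(5, 11, 13)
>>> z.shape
(13,)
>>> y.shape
(13, 11, 11)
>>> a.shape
(5, 23, 11)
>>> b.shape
(5, 23, 5)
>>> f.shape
(13, 11, 3, 23)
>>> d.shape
(3, 23)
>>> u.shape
(13, 3, 13)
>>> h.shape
(5, 23, 3)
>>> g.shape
(5, 11)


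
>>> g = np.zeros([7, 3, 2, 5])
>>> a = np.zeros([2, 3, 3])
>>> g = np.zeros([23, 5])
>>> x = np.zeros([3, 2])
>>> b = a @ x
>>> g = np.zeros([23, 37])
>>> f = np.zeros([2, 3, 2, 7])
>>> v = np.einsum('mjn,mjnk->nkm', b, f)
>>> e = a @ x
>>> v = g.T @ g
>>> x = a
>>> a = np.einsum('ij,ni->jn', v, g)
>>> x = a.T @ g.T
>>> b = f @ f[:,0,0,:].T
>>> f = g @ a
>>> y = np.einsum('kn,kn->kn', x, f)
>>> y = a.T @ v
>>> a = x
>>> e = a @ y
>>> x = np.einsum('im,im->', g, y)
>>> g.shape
(23, 37)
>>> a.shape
(23, 23)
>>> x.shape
()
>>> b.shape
(2, 3, 2, 2)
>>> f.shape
(23, 23)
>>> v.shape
(37, 37)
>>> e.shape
(23, 37)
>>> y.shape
(23, 37)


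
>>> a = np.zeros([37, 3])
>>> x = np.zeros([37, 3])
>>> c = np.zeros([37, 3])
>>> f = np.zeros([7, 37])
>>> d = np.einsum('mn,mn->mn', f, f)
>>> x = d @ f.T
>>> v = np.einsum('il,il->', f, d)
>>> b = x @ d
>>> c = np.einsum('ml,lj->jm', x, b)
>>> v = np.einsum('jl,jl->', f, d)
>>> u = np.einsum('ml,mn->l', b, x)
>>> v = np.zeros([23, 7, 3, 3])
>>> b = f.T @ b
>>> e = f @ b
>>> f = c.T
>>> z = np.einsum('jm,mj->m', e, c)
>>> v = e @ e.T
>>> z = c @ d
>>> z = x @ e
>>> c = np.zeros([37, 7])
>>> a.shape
(37, 3)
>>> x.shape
(7, 7)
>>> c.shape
(37, 7)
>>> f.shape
(7, 37)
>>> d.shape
(7, 37)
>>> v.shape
(7, 7)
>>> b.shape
(37, 37)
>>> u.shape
(37,)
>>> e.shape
(7, 37)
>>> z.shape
(7, 37)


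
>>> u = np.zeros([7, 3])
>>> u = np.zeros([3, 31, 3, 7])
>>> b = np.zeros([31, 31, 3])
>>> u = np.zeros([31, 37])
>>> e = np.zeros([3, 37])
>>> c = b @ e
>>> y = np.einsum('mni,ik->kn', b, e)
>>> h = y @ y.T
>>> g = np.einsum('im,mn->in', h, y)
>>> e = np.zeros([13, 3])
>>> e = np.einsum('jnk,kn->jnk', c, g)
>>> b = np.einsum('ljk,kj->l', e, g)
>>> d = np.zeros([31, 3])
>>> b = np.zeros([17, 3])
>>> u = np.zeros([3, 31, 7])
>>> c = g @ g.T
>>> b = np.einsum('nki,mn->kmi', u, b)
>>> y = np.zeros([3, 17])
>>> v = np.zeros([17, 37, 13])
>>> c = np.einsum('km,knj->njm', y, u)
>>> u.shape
(3, 31, 7)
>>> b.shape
(31, 17, 7)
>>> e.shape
(31, 31, 37)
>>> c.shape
(31, 7, 17)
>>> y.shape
(3, 17)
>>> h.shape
(37, 37)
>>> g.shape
(37, 31)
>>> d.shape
(31, 3)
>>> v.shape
(17, 37, 13)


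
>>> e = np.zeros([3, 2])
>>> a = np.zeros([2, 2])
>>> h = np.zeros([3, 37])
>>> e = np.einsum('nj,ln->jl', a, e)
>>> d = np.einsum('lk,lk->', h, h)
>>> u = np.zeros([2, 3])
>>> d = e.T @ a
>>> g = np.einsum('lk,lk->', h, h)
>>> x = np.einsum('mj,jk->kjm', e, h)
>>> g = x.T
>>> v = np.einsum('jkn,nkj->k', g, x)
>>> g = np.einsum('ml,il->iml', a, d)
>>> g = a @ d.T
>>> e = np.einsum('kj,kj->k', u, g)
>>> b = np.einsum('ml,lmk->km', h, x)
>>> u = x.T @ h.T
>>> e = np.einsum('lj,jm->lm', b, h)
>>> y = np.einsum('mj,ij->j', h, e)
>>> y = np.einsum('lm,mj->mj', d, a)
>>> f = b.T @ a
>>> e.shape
(2, 37)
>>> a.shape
(2, 2)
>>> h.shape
(3, 37)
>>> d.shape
(3, 2)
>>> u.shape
(2, 3, 3)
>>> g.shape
(2, 3)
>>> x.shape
(37, 3, 2)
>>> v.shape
(3,)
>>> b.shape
(2, 3)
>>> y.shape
(2, 2)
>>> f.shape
(3, 2)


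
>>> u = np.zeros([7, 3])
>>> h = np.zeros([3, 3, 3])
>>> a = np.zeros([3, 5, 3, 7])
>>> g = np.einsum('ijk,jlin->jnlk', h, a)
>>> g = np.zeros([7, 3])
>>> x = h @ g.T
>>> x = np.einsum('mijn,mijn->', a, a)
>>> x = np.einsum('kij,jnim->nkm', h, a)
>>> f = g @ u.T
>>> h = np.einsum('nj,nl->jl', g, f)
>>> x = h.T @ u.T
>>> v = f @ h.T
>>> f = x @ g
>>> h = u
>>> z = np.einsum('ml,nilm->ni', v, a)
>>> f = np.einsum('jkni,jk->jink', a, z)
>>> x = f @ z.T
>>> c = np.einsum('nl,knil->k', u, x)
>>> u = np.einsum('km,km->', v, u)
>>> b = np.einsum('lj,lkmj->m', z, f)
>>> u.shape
()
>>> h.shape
(7, 3)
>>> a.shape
(3, 5, 3, 7)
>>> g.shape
(7, 3)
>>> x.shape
(3, 7, 3, 3)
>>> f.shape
(3, 7, 3, 5)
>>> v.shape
(7, 3)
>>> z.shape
(3, 5)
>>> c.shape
(3,)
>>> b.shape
(3,)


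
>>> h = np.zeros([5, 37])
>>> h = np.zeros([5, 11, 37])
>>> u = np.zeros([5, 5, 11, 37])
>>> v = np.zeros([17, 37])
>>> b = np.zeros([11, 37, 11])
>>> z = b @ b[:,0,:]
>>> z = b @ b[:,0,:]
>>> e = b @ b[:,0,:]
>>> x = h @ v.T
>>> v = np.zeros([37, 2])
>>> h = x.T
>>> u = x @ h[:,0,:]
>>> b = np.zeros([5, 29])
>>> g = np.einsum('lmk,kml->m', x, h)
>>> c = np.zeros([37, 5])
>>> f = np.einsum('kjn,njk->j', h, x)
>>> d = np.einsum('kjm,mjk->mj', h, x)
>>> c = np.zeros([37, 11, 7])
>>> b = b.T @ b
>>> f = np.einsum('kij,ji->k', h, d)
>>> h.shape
(17, 11, 5)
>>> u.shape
(5, 11, 5)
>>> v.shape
(37, 2)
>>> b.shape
(29, 29)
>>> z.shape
(11, 37, 11)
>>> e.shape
(11, 37, 11)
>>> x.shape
(5, 11, 17)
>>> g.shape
(11,)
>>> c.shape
(37, 11, 7)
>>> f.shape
(17,)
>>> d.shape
(5, 11)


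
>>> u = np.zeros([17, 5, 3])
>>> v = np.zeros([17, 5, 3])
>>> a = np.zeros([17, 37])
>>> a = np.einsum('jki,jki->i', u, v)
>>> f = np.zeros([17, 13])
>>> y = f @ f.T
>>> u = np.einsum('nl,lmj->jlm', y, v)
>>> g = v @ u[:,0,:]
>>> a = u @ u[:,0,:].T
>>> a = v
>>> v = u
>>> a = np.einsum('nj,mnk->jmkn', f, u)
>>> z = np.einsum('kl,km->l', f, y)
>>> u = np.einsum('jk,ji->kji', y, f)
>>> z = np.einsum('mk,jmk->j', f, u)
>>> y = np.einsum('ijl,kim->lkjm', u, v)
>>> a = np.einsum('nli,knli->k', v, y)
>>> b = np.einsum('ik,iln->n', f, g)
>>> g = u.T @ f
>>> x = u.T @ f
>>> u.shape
(17, 17, 13)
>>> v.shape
(3, 17, 5)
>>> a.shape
(13,)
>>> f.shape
(17, 13)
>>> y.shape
(13, 3, 17, 5)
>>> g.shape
(13, 17, 13)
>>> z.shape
(17,)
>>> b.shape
(5,)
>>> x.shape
(13, 17, 13)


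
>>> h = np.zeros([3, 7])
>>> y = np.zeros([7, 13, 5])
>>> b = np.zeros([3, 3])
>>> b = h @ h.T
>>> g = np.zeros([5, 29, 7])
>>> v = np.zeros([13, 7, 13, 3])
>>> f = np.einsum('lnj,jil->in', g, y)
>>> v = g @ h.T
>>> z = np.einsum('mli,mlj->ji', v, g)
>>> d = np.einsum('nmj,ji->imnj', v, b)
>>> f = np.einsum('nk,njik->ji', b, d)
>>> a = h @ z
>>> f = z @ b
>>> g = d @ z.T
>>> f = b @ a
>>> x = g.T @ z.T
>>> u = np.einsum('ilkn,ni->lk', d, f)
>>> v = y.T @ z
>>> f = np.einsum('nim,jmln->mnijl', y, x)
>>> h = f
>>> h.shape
(5, 7, 13, 7, 29)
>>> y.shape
(7, 13, 5)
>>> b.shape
(3, 3)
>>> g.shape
(3, 29, 5, 7)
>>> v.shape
(5, 13, 3)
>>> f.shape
(5, 7, 13, 7, 29)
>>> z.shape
(7, 3)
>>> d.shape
(3, 29, 5, 3)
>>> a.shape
(3, 3)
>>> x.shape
(7, 5, 29, 7)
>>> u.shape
(29, 5)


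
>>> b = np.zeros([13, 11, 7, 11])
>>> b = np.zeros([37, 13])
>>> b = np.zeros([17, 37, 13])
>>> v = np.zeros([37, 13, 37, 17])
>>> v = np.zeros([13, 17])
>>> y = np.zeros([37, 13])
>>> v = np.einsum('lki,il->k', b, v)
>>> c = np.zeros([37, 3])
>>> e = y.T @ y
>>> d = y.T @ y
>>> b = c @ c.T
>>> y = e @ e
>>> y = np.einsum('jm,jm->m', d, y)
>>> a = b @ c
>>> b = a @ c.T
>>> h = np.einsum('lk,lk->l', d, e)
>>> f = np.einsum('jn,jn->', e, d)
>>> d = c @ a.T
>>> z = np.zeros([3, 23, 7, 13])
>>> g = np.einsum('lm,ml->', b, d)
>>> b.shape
(37, 37)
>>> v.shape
(37,)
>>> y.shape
(13,)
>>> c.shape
(37, 3)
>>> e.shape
(13, 13)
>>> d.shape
(37, 37)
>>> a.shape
(37, 3)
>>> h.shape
(13,)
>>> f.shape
()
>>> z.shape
(3, 23, 7, 13)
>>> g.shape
()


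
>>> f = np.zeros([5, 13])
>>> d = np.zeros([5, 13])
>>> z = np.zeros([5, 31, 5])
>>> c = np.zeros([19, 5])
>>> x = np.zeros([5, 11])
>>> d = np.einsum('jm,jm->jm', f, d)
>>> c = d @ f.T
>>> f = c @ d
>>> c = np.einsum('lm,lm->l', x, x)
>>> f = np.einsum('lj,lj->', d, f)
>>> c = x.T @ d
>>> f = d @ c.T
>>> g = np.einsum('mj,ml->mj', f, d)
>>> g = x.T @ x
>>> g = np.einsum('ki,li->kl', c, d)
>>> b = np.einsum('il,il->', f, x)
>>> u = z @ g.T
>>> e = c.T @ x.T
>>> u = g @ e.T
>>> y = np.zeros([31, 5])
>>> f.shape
(5, 11)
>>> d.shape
(5, 13)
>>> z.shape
(5, 31, 5)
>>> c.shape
(11, 13)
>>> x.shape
(5, 11)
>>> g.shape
(11, 5)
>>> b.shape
()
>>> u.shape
(11, 13)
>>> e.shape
(13, 5)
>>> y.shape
(31, 5)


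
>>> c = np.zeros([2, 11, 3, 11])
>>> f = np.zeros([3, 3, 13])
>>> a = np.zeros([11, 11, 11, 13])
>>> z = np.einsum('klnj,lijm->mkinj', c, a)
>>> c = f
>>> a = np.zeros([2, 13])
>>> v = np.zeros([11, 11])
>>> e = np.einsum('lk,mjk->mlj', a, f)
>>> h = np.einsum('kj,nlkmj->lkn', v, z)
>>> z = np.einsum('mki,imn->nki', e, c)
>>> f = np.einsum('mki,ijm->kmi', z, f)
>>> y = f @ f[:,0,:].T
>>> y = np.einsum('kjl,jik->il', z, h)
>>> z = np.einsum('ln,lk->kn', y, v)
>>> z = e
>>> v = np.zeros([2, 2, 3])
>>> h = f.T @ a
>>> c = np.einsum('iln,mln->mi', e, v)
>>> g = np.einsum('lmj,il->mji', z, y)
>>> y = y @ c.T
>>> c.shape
(2, 3)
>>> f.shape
(2, 13, 3)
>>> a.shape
(2, 13)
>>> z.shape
(3, 2, 3)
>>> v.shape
(2, 2, 3)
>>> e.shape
(3, 2, 3)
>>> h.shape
(3, 13, 13)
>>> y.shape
(11, 2)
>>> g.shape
(2, 3, 11)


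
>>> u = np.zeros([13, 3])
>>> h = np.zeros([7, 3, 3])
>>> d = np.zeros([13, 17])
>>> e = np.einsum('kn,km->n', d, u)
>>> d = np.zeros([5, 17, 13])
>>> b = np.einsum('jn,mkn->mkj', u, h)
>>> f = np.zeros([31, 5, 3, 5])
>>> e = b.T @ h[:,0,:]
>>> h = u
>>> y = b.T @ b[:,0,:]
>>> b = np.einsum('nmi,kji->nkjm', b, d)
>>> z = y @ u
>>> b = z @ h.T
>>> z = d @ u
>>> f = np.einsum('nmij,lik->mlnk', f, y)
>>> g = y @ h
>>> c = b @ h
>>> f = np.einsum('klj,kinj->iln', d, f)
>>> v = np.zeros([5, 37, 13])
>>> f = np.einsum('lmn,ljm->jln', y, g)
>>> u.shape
(13, 3)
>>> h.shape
(13, 3)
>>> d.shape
(5, 17, 13)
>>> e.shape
(13, 3, 3)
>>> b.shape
(13, 3, 13)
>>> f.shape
(3, 13, 13)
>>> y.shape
(13, 3, 13)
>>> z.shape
(5, 17, 3)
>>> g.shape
(13, 3, 3)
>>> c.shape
(13, 3, 3)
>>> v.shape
(5, 37, 13)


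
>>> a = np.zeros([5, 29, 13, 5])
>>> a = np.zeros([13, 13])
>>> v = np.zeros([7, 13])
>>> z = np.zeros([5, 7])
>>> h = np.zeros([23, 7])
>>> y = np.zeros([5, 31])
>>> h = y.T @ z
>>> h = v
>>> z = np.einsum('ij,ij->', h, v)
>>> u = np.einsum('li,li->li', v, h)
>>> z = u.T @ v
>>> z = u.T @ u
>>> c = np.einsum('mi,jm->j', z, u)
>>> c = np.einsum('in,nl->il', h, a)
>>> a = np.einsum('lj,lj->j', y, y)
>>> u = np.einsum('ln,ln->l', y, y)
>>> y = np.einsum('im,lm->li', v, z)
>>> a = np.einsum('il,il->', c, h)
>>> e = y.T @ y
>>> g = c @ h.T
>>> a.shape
()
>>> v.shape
(7, 13)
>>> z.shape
(13, 13)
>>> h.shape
(7, 13)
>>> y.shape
(13, 7)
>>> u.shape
(5,)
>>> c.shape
(7, 13)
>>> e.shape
(7, 7)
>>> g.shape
(7, 7)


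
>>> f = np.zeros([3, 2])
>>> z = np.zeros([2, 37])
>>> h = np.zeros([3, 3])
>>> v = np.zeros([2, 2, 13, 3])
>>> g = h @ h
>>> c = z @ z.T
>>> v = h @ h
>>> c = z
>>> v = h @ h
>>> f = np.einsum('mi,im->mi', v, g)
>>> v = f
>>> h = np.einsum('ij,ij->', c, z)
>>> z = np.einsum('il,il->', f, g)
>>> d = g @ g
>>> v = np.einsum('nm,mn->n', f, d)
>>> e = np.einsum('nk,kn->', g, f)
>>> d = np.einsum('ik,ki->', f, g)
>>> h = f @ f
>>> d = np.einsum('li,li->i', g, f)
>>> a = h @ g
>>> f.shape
(3, 3)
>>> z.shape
()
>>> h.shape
(3, 3)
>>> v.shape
(3,)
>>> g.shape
(3, 3)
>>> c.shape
(2, 37)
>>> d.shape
(3,)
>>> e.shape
()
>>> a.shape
(3, 3)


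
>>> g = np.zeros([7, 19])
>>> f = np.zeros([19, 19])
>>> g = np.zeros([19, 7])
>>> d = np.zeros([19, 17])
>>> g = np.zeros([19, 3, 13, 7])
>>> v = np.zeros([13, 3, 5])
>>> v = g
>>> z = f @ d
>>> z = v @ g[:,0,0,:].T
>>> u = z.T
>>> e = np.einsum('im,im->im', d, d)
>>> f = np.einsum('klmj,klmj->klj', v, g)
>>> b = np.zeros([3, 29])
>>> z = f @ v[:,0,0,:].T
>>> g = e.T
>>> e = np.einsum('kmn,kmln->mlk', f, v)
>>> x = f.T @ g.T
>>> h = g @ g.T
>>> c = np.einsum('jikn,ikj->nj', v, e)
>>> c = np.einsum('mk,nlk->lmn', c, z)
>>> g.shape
(17, 19)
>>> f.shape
(19, 3, 7)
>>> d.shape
(19, 17)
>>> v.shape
(19, 3, 13, 7)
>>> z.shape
(19, 3, 19)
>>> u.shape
(19, 13, 3, 19)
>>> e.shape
(3, 13, 19)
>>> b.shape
(3, 29)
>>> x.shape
(7, 3, 17)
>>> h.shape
(17, 17)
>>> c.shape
(3, 7, 19)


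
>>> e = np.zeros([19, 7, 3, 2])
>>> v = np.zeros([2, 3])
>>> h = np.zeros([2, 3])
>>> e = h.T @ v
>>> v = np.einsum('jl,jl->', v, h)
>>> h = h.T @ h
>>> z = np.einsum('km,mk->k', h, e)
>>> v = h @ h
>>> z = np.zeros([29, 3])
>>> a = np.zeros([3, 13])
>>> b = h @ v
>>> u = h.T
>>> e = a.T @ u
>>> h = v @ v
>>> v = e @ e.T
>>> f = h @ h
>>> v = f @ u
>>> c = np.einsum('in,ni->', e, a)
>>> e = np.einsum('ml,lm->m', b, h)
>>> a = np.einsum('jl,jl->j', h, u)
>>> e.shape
(3,)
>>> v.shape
(3, 3)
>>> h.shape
(3, 3)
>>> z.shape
(29, 3)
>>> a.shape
(3,)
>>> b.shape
(3, 3)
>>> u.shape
(3, 3)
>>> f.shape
(3, 3)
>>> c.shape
()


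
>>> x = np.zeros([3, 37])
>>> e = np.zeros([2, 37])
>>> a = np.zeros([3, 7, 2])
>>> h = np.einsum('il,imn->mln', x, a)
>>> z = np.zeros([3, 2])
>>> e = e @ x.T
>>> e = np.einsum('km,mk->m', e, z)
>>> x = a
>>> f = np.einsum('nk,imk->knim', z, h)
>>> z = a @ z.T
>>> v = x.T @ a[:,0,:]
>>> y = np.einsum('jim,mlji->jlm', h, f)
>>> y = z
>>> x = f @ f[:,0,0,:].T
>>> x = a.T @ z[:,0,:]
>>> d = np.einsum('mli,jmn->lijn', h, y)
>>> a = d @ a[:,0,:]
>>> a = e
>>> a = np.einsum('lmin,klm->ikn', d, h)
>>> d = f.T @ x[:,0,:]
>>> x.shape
(2, 7, 3)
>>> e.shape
(3,)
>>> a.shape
(3, 7, 3)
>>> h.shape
(7, 37, 2)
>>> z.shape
(3, 7, 3)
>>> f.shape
(2, 3, 7, 37)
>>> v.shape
(2, 7, 2)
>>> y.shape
(3, 7, 3)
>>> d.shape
(37, 7, 3, 3)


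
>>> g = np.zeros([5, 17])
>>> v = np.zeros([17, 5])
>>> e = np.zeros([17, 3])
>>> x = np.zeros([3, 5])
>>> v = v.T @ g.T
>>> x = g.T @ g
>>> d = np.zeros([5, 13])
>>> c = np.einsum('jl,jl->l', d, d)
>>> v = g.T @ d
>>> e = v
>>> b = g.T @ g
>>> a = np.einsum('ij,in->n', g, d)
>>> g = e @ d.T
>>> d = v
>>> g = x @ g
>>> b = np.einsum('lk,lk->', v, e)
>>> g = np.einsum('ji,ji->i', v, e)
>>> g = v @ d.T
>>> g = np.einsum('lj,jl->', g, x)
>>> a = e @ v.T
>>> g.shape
()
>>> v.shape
(17, 13)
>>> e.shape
(17, 13)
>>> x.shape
(17, 17)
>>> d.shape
(17, 13)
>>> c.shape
(13,)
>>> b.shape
()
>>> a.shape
(17, 17)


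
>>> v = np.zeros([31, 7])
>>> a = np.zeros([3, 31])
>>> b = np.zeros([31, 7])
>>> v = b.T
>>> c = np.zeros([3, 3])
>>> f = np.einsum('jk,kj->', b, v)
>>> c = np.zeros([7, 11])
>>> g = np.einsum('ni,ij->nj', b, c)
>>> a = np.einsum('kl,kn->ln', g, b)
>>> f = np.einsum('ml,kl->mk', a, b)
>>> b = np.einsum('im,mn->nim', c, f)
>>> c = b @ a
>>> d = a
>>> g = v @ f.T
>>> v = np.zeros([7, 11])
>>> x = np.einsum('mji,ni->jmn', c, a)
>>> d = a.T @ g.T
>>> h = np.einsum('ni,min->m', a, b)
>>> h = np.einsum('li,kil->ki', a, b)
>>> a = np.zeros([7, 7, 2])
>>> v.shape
(7, 11)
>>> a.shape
(7, 7, 2)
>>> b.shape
(31, 7, 11)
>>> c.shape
(31, 7, 7)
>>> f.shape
(11, 31)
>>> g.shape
(7, 11)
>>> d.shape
(7, 7)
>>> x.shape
(7, 31, 11)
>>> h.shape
(31, 7)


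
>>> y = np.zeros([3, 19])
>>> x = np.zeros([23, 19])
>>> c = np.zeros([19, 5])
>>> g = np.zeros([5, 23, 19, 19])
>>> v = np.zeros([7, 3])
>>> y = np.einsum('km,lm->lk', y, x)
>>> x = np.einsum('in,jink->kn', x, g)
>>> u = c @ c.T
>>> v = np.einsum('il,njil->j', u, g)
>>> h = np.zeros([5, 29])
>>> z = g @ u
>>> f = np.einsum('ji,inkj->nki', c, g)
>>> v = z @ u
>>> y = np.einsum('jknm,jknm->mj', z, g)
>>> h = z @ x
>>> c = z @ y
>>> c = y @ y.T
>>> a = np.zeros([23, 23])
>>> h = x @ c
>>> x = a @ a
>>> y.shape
(19, 5)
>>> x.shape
(23, 23)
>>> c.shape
(19, 19)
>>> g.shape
(5, 23, 19, 19)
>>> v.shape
(5, 23, 19, 19)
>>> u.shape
(19, 19)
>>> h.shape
(19, 19)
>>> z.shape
(5, 23, 19, 19)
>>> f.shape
(23, 19, 5)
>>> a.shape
(23, 23)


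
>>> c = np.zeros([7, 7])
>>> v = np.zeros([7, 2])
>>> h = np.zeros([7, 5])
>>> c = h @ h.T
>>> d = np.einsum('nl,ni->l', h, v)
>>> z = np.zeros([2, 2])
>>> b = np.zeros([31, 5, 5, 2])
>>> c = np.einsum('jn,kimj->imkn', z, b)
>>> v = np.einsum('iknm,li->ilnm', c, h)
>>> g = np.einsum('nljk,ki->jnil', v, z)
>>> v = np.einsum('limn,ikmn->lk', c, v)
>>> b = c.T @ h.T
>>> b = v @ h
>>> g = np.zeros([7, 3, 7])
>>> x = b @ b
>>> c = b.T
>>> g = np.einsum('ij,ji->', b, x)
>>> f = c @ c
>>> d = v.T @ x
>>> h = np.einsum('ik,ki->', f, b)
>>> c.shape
(5, 5)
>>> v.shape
(5, 7)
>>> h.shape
()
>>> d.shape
(7, 5)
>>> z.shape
(2, 2)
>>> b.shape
(5, 5)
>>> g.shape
()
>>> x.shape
(5, 5)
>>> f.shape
(5, 5)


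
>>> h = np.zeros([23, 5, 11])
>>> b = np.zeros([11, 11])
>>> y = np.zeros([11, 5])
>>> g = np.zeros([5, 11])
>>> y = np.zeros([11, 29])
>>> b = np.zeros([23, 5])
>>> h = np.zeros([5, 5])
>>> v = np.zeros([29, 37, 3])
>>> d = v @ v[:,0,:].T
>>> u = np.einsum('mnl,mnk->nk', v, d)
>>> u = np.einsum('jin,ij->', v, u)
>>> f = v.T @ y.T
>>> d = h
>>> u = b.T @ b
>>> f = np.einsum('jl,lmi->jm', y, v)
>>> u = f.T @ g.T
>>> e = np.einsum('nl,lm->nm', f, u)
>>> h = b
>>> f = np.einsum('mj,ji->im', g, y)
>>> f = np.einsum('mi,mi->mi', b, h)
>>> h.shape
(23, 5)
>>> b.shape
(23, 5)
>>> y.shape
(11, 29)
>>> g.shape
(5, 11)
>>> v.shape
(29, 37, 3)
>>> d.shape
(5, 5)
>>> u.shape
(37, 5)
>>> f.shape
(23, 5)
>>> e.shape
(11, 5)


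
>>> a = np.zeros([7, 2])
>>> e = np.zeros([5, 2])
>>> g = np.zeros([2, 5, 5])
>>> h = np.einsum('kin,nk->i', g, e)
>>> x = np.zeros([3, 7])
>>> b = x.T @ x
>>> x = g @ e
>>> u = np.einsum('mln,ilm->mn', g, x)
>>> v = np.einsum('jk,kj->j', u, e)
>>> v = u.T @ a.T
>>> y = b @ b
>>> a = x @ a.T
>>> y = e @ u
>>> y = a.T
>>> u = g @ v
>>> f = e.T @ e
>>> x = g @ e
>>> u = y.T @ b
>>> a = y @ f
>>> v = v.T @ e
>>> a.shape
(7, 5, 2)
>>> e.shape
(5, 2)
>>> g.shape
(2, 5, 5)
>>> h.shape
(5,)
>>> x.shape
(2, 5, 2)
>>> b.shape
(7, 7)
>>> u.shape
(2, 5, 7)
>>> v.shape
(7, 2)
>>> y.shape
(7, 5, 2)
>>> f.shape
(2, 2)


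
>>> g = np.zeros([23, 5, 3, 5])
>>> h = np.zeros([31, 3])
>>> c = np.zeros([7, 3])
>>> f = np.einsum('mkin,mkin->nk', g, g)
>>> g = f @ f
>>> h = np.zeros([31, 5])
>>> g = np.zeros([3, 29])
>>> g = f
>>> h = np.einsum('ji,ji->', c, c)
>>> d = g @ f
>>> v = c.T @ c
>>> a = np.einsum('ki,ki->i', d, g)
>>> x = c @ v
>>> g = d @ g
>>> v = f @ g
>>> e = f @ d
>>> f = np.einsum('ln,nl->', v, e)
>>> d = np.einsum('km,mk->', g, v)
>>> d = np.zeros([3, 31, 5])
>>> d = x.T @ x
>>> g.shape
(5, 5)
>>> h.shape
()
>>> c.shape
(7, 3)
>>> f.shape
()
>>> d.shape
(3, 3)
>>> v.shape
(5, 5)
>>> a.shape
(5,)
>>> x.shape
(7, 3)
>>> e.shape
(5, 5)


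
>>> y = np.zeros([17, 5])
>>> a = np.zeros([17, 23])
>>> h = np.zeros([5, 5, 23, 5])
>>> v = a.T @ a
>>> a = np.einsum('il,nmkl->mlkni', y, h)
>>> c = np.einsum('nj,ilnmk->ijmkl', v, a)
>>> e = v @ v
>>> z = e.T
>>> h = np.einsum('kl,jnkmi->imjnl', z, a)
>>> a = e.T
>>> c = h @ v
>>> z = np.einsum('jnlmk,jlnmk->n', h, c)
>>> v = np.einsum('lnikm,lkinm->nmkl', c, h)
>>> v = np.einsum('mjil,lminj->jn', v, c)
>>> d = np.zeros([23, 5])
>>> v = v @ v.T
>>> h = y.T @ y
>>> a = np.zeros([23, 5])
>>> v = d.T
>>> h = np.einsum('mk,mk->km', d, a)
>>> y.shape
(17, 5)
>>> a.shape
(23, 5)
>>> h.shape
(5, 23)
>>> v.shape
(5, 23)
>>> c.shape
(17, 5, 5, 5, 23)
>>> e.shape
(23, 23)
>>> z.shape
(5,)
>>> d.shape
(23, 5)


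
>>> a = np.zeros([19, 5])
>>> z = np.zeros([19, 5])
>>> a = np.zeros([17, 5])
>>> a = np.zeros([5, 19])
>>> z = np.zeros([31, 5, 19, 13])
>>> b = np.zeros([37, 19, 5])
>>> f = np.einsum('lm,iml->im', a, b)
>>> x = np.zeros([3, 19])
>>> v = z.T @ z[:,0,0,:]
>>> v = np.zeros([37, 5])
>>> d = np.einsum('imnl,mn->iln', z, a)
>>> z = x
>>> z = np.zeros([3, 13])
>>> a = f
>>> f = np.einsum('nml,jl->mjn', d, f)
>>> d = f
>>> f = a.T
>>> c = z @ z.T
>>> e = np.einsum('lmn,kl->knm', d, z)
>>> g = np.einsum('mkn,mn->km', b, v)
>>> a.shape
(37, 19)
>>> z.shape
(3, 13)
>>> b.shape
(37, 19, 5)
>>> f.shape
(19, 37)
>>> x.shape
(3, 19)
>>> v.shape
(37, 5)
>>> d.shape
(13, 37, 31)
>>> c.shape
(3, 3)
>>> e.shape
(3, 31, 37)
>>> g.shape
(19, 37)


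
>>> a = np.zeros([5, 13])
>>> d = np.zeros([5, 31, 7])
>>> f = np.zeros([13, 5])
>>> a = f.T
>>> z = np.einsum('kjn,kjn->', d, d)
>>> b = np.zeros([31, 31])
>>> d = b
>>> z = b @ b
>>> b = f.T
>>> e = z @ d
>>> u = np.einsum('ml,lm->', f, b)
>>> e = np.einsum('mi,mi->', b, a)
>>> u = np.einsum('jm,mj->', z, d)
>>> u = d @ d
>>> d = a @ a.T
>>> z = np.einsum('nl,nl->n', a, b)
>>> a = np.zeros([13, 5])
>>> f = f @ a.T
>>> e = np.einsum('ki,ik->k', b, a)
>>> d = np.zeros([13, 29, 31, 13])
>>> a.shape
(13, 5)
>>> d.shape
(13, 29, 31, 13)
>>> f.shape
(13, 13)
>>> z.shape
(5,)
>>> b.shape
(5, 13)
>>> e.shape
(5,)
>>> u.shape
(31, 31)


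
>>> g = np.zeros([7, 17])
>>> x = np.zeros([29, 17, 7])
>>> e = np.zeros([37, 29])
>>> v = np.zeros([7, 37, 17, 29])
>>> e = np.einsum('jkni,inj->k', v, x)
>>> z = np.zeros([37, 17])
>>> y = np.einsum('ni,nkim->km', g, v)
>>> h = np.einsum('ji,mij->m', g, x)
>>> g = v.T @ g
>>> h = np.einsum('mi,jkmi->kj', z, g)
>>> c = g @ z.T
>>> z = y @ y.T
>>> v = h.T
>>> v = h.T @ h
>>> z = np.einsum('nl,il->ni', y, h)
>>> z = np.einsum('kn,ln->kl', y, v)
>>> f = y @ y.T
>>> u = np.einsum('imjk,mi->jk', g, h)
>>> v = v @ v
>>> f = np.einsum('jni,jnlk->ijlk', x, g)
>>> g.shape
(29, 17, 37, 17)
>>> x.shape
(29, 17, 7)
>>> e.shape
(37,)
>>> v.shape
(29, 29)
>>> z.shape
(37, 29)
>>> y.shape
(37, 29)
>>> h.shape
(17, 29)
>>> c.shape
(29, 17, 37, 37)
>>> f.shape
(7, 29, 37, 17)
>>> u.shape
(37, 17)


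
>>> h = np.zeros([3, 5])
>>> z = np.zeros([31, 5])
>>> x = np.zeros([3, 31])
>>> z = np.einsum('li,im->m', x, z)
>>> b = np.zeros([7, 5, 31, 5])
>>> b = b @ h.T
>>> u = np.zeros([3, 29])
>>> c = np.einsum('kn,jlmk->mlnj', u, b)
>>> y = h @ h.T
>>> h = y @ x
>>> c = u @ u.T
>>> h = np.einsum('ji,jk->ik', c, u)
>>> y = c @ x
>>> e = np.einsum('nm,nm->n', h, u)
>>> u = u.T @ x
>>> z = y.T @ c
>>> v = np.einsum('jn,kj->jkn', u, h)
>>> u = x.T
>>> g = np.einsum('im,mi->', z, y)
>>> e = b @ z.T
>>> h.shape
(3, 29)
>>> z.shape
(31, 3)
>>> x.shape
(3, 31)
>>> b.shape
(7, 5, 31, 3)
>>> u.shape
(31, 3)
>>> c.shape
(3, 3)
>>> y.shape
(3, 31)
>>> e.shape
(7, 5, 31, 31)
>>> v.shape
(29, 3, 31)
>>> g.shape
()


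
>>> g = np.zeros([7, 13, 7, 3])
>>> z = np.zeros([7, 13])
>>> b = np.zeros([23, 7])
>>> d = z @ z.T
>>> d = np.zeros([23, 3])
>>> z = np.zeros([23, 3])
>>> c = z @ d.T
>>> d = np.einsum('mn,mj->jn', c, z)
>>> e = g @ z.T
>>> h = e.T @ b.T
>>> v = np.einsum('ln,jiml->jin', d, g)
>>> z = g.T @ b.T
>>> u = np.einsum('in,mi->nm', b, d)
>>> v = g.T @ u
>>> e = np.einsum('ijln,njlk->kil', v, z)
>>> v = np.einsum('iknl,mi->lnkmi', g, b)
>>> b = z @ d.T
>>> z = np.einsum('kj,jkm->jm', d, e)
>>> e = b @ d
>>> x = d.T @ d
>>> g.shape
(7, 13, 7, 3)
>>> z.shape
(23, 13)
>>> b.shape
(3, 7, 13, 3)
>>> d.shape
(3, 23)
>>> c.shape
(23, 23)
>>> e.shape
(3, 7, 13, 23)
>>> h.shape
(23, 7, 13, 23)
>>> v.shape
(3, 7, 13, 23, 7)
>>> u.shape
(7, 3)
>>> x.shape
(23, 23)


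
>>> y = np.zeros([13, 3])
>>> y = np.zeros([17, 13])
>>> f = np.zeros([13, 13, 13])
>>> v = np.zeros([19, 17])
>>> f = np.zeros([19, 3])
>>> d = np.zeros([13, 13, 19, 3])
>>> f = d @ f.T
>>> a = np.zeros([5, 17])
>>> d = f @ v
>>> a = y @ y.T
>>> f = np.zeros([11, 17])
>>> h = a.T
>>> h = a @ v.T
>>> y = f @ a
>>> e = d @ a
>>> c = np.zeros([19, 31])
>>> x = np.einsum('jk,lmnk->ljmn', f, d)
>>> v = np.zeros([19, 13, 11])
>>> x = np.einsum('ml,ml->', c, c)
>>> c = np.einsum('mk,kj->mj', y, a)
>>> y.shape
(11, 17)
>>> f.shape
(11, 17)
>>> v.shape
(19, 13, 11)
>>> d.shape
(13, 13, 19, 17)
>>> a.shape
(17, 17)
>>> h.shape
(17, 19)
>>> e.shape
(13, 13, 19, 17)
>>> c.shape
(11, 17)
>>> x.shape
()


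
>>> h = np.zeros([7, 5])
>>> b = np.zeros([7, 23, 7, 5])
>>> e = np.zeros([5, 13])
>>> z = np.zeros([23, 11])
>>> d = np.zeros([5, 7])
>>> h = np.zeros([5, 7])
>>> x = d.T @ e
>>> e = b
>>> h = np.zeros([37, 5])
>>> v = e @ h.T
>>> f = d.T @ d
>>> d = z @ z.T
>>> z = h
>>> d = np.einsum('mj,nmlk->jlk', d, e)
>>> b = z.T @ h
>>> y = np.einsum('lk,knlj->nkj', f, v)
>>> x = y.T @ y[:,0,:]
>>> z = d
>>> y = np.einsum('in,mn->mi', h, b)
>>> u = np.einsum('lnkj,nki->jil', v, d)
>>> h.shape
(37, 5)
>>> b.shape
(5, 5)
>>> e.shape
(7, 23, 7, 5)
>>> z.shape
(23, 7, 5)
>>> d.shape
(23, 7, 5)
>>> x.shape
(37, 7, 37)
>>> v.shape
(7, 23, 7, 37)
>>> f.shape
(7, 7)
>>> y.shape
(5, 37)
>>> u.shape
(37, 5, 7)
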